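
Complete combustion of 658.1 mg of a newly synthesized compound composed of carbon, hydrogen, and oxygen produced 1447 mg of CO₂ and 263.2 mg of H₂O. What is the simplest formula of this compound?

mol C = 1.447 g CO₂ ÷ 44.009 g/mol = 0.032880 mol
mol H = 2 × 0.2632 g H₂O ÷ 18.015 g/mol = 0.029220 mol
mass O = 0.6581 − (0.39492 + 0.029454) = 0.23373 g → mol O = 0.23373 ÷ 15.999 = 0.014609 mol
Divide by the smallest (0.014609 mol): C 2.251, H 2.000, O 1.000
Multiplying each by 4 gives whole numbers: C 9.00, H 8.00, O 4.00

C9H8O4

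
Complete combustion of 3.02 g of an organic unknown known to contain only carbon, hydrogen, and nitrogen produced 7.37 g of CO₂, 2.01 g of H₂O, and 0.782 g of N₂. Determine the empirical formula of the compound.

C3H4N

mol C = 7.37 g CO₂ ÷ 44.009 g/mol = 0.1675 mol
mol H = 2 × 2.01 g H₂O ÷ 18.015 g/mol = 0.2231 mol
mol N = 2 × 0.782 g N₂ ÷ 28.014 g/mol = 0.05583 mol
Divide by the smallest (0.05583 mol): C 3.000, H 3.997, N 1.000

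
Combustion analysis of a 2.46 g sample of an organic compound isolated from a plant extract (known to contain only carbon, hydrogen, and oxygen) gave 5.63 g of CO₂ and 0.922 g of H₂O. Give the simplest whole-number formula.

C5H4O2

mol C = 5.63 g CO₂ ÷ 44.009 g/mol = 0.1279 mol
mol H = 2 × 0.922 g H₂O ÷ 18.015 g/mol = 0.1024 mol
mass O = 2.46 − (1.537 + 0.1032) = 0.8203 g → mol O = 0.8203 ÷ 15.999 = 0.05127 mol
Divide by the smallest (0.05127 mol): C 2.495, H 1.996, O 1.000
Multiplying each by 2 gives whole numbers: C 4.99, H 3.99, O 2.00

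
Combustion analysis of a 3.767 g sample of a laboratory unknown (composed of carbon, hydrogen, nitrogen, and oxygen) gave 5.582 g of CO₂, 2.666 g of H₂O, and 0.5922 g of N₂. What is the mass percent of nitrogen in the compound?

mol C = 5.582 g CO₂ ÷ 44.009 g/mol = 0.12684 mol
mol H = 2 × 2.666 g H₂O ÷ 18.015 g/mol = 0.29598 mol
mol N = 2 × 0.5922 g N₂ ÷ 28.014 g/mol = 0.042279 mol
mass O = 3.767 − (1.5234 + 0.29834 + 0.59220) = 1.3530 g → mol O = 1.3530 ÷ 15.999 = 0.084568 mol
mass % N = 0.59220 g ÷ 3.767 g × 100%

15.72%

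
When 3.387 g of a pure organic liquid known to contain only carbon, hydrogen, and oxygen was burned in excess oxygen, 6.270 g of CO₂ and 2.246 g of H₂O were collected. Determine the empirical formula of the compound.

mol C = 6.270 g CO₂ ÷ 44.009 g/mol = 0.14247 mol
mol H = 2 × 2.246 g H₂O ÷ 18.015 g/mol = 0.24935 mol
mass O = 3.387 − (1.7112 + 0.25134) = 1.4244 g → mol O = 1.4244 ÷ 15.999 = 0.089033 mol
Divide by the smallest (0.089033 mol): C 1.600, H 2.801, O 1.000
Multiplying each by 5 gives whole numbers: C 8.00, H 14.00, O 5.00

C8H14O5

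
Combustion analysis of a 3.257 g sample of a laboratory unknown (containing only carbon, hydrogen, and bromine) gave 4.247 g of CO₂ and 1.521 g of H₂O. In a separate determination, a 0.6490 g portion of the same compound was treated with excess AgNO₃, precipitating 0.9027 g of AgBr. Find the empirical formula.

mol C = 4.247 g CO₂ ÷ 44.009 g/mol = 0.096503 mol
mol H = 2 × 1.521 g H₂O ÷ 18.015 g/mol = 0.16886 mol
From the AgBr data: mol Br per gram of compound = (0.9027 ÷ 187.772) ÷ 0.6490 = 0.0074074 mol/g, so in the 3.257 g combustion sample mol Br = 0.024126 mol
Divide by the smallest (0.024126 mol): C 4.000, H 6.999, Br 1.000

C4H7Br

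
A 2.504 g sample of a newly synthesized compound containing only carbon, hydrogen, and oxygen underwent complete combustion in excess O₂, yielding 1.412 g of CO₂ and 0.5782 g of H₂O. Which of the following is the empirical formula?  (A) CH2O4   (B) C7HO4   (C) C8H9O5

mol C = 1.412 g CO₂ ÷ 44.009 g/mol = 0.032084 mol
mol H = 2 × 0.5782 g H₂O ÷ 18.015 g/mol = 0.064191 mol
mass O = 2.504 − (0.38537 + 0.064704) = 2.0539 g → mol O = 2.0539 ÷ 15.999 = 0.12838 mol
Divide by the smallest (0.032084 mol): C 1.000, H 2.001, O 4.001

(A) CH2O4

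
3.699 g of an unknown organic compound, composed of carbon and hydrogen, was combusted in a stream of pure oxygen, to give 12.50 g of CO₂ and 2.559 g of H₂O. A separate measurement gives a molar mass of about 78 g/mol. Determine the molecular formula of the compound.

mol C = 12.50 g CO₂ ÷ 44.009 g/mol = 0.28403 mol
mol H = 2 × 2.559 g H₂O ÷ 18.015 g/mol = 0.28410 mol
Divide by the smallest (0.28403 mol): C 1.000, H 1.000
Empirical formula: CH
Empirical-formula mass = 13.02 g/mol; 78 ÷ 13.02 ≈ 6, so the molecular formula is C6H6.

C6H6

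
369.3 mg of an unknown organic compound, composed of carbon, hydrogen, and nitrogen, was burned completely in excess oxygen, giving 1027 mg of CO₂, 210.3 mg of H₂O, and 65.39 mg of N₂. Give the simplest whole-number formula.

C5H5N

mol C = 1.027 g CO₂ ÷ 44.009 g/mol = 0.023336 mol
mol H = 2 × 0.2103 g H₂O ÷ 18.015 g/mol = 0.023347 mol
mol N = 2 × 0.06539 g N₂ ÷ 28.014 g/mol = 0.0046684 mol
Divide by the smallest (0.0046684 mol): C 4.999, H 5.001, N 1.000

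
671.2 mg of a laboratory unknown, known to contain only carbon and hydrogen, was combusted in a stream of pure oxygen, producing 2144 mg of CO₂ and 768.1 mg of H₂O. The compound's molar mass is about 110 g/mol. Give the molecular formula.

mol C = 2.144 g CO₂ ÷ 44.009 g/mol = 0.048717 mol
mol H = 2 × 0.7681 g H₂O ÷ 18.015 g/mol = 0.085273 mol
Divide by the smallest (0.048717 mol): C 1.000, H 1.750
Multiplying each by 4 gives whole numbers: C 4.00, H 7.00
Empirical formula: C4H7
Empirical-formula mass = 55.10 g/mol; 110 ÷ 55.10 ≈ 2, so the molecular formula is C8H14.

C8H14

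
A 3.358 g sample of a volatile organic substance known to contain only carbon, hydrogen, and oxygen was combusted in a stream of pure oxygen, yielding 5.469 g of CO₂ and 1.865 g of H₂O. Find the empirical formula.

C6H10O5

mol C = 5.469 g CO₂ ÷ 44.009 g/mol = 0.12427 mol
mol H = 2 × 1.865 g H₂O ÷ 18.015 g/mol = 0.20705 mol
mass O = 3.358 − (1.4926 + 0.20871) = 1.6567 g → mol O = 1.6567 ÷ 15.999 = 0.10355 mol
Divide by the smallest (0.10355 mol): C 1.200, H 2.000, O 1.000
Multiplying each by 5 gives whole numbers: C 6.00, H 10.00, O 5.00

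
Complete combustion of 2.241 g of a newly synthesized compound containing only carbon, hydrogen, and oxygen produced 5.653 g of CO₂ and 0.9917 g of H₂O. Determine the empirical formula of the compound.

C7H6O2

mol C = 5.653 g CO₂ ÷ 44.009 g/mol = 0.12845 mol
mol H = 2 × 0.9917 g H₂O ÷ 18.015 g/mol = 0.11010 mol
mass O = 2.241 − (1.5428 + 0.11098) = 0.58720 g → mol O = 0.58720 ÷ 15.999 = 0.036702 mol
Divide by the smallest (0.036702 mol): C 3.500, H 3.000, O 1.000
Multiplying each by 2 gives whole numbers: C 7.00, H 6.00, O 2.00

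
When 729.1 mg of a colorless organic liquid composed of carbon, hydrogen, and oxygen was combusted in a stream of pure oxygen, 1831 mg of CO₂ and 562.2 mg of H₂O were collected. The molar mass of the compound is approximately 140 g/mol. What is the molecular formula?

mol C = 1.831 g CO₂ ÷ 44.009 g/mol = 0.041605 mol
mol H = 2 × 0.5622 g H₂O ÷ 18.015 g/mol = 0.062415 mol
mass O = 0.7291 − (0.49972 + 0.062914) = 0.16647 g → mol O = 0.16647 ÷ 15.999 = 0.010405 mol
Divide by the smallest (0.010405 mol): C 3.999, H 5.999, O 1.000
Empirical formula: C4H6O
Empirical-formula mass = 70.09 g/mol; 140 ÷ 70.09 ≈ 2, so the molecular formula is C8H12O2.

C8H12O2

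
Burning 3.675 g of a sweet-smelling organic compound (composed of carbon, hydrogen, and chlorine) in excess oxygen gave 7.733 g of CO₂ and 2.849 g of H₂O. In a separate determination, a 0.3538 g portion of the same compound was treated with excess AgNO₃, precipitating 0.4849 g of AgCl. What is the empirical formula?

mol C = 7.733 g CO₂ ÷ 44.009 g/mol = 0.17571 mol
mol H = 2 × 2.849 g H₂O ÷ 18.015 g/mol = 0.31629 mol
From the AgCl data: mol Cl per gram of compound = (0.4849 ÷ 143.318) ÷ 0.3538 = 0.0095630 mol/g, so in the 3.675 g combustion sample mol Cl = 0.035144 mol
Divide by the smallest (0.035144 mol): C 5.000, H 9.000, Cl 1.000

C5H9Cl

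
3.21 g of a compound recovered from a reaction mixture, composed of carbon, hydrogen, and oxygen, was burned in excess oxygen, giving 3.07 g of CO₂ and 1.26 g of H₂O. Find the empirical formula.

CH2O2

mol C = 3.07 g CO₂ ÷ 44.009 g/mol = 0.06976 mol
mol H = 2 × 1.26 g H₂O ÷ 18.015 g/mol = 0.1399 mol
mass O = 3.21 − (0.8379 + 0.1410) = 2.231 g → mol O = 2.231 ÷ 15.999 = 0.1395 mol
Divide by the smallest (0.06976 mol): C 1.000, H 2.005, O 1.999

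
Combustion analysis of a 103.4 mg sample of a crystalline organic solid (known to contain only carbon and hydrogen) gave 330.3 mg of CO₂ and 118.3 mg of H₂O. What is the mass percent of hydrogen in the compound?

mol C = 0.3303 g CO₂ ÷ 44.009 g/mol = 0.0075053 mol
mol H = 2 × 0.1183 g H₂O ÷ 18.015 g/mol = 0.013133 mol
mass % H = 0.013239 g ÷ 0.1034 g × 100%

12.80%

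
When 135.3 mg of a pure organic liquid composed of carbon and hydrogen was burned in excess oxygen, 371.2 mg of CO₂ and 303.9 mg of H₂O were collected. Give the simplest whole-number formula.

CH4

mol C = 0.3712 g CO₂ ÷ 44.009 g/mol = 0.0084346 mol
mol H = 2 × 0.3039 g H₂O ÷ 18.015 g/mol = 0.033739 mol
Divide by the smallest (0.0084346 mol): C 1.000, H 4.000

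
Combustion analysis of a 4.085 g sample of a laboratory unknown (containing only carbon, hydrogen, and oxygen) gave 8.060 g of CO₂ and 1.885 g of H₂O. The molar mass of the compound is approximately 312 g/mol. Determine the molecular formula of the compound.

mol C = 8.060 g CO₂ ÷ 44.009 g/mol = 0.18314 mol
mol H = 2 × 1.885 g H₂O ÷ 18.015 g/mol = 0.20927 mol
mass O = 4.085 − (2.1997 + 0.21094) = 1.6743 g → mol O = 1.6743 ÷ 15.999 = 0.10465 mol
Divide by the smallest (0.10465 mol): C 1.750, H 2.000, O 1.000
Multiplying each by 4 gives whole numbers: C 7.00, H 8.00, O 4.00
Empirical formula: C7H8O4
Empirical-formula mass = 156.14 g/mol; 312 ÷ 156.14 ≈ 2, so the molecular formula is C14H16O8.

C14H16O8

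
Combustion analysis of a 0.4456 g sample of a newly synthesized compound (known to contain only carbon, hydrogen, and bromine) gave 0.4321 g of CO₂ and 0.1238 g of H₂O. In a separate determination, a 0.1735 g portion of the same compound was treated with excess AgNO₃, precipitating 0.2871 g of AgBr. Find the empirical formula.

mol C = 0.4321 g CO₂ ÷ 44.009 g/mol = 0.0098184 mol
mol H = 2 × 0.1238 g H₂O ÷ 18.015 g/mol = 0.013744 mol
From the AgBr data: mol Br per gram of compound = (0.2871 ÷ 187.772) ÷ 0.1735 = 0.0088126 mol/g, so in the 0.4456 g combustion sample mol Br = 0.0039269 mol
Divide by the smallest (0.0039269 mol): C 2.500, H 3.500, Br 1.000
Multiplying each by 2 gives whole numbers: C 5.00, H 7.00, Br 2.00

C5H7Br2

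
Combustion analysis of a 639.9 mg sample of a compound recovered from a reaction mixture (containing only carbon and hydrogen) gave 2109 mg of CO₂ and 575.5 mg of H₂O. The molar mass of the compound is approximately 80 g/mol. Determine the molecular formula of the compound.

mol C = 2.109 g CO₂ ÷ 44.009 g/mol = 0.047922 mol
mol H = 2 × 0.5755 g H₂O ÷ 18.015 g/mol = 0.063891 mol
Divide by the smallest (0.047922 mol): C 1.000, H 1.333
Multiplying each by 3 gives whole numbers: C 3.00, H 4.00
Empirical formula: C3H4
Empirical-formula mass = 40.06 g/mol; 80 ÷ 40.06 ≈ 2, so the molecular formula is C6H8.

C6H8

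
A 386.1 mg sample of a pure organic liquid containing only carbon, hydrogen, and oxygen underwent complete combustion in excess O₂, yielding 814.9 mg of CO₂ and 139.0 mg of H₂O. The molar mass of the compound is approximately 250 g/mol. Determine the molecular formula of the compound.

mol C = 0.8149 g CO₂ ÷ 44.009 g/mol = 0.018517 mol
mol H = 2 × 0.1390 g H₂O ÷ 18.015 g/mol = 0.015432 mol
mass O = 0.3861 − (0.22240 + 0.015555) = 0.14814 g → mol O = 0.14814 ÷ 15.999 = 0.0092594 mol
Divide by the smallest (0.0092594 mol): C 2.000, H 1.667, O 1.000
Multiplying each by 3 gives whole numbers: C 6.00, H 5.00, O 3.00
Empirical formula: C6H5O3
Empirical-formula mass = 125.10 g/mol; 250 ÷ 125.10 ≈ 2, so the molecular formula is C12H10O6.

C12H10O6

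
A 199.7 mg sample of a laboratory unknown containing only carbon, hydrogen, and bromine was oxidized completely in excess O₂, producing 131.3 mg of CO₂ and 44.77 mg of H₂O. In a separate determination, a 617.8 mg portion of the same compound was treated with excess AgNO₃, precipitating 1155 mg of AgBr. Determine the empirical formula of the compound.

C3H5Br2

mol C = 0.1313 g CO₂ ÷ 44.009 g/mol = 0.0029835 mol
mol H = 2 × 0.04477 g H₂O ÷ 18.015 g/mol = 0.0049703 mol
From the AgBr data: mol Br per gram of compound = (1.155 ÷ 187.772) ÷ 0.6178 = 0.0099564 mol/g, so in the 0.1997 g combustion sample mol Br = 0.0019883 mol
Divide by the smallest (0.0019883 mol): C 1.501, H 2.500, Br 1.000
Multiplying each by 2 gives whole numbers: C 3.00, H 5.00, Br 2.00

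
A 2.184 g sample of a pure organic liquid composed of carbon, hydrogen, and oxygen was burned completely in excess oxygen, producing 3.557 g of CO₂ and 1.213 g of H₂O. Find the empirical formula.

mol C = 3.557 g CO₂ ÷ 44.009 g/mol = 0.080824 mol
mol H = 2 × 1.213 g H₂O ÷ 18.015 g/mol = 0.13467 mol
mass O = 2.184 − (0.97078 + 0.13574) = 1.0775 g → mol O = 1.0775 ÷ 15.999 = 0.067346 mol
Divide by the smallest (0.067346 mol): C 1.200, H 2.000, O 1.000
Multiplying each by 5 gives whole numbers: C 6.00, H 10.00, O 5.00

C6H10O5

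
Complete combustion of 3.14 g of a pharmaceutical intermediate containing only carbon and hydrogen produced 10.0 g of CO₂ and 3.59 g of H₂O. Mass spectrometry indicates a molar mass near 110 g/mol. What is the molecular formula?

C8H14

mol C = 10.0 g CO₂ ÷ 44.009 g/mol = 0.2272 mol
mol H = 2 × 3.59 g H₂O ÷ 18.015 g/mol = 0.3986 mol
Divide by the smallest (0.2272 mol): C 1.000, H 1.754
Multiplying each by 4 gives whole numbers: C 4.00, H 7.02
Empirical formula: C4H7
Empirical-formula mass = 55.10 g/mol; 110 ÷ 55.10 ≈ 2, so the molecular formula is C8H14.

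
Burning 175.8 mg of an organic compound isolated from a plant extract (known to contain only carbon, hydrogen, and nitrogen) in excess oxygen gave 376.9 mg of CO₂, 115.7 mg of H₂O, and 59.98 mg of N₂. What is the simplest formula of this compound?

C2H3N

mol C = 0.3769 g CO₂ ÷ 44.009 g/mol = 0.0085642 mol
mol H = 2 × 0.1157 g H₂O ÷ 18.015 g/mol = 0.012845 mol
mol N = 2 × 0.05998 g N₂ ÷ 28.014 g/mol = 0.0042821 mol
Divide by the smallest (0.0042821 mol): C 2.000, H 3.000, N 1.000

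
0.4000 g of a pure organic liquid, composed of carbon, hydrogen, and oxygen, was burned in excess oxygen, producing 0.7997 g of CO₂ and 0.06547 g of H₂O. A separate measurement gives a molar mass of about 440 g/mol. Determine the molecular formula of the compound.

C20H8O12

mol C = 0.7997 g CO₂ ÷ 44.009 g/mol = 0.018171 mol
mol H = 2 × 0.06547 g H₂O ÷ 18.015 g/mol = 0.0072684 mol
mass O = 0.4000 − (0.21826 + 0.0073265) = 0.17442 g → mol O = 0.17442 ÷ 15.999 = 0.010902 mol
Divide by the smallest (0.0072684 mol): C 2.500, H 1.000, O 1.500
Multiplying each by 2 gives whole numbers: C 5.00, H 2.00, O 3.00
Empirical formula: C5H2O3
Empirical-formula mass = 110.07 g/mol; 440 ÷ 110.07 ≈ 4, so the molecular formula is C20H8O12.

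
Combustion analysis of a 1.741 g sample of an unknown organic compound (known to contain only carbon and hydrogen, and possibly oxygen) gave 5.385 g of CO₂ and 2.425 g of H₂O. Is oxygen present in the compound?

no

mol C = 5.385 g CO₂ ÷ 44.009 g/mol = 0.12236 mol
mol H = 2 × 2.425 g H₂O ÷ 18.015 g/mol = 0.26922 mol
C and H together account for 1.7411 g — essentially the entire 1.741 g sample — so the compound contains no oxygen.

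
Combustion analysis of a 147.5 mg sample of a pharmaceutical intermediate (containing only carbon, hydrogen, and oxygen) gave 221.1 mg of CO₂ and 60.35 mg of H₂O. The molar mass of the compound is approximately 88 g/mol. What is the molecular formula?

C3H4O3

mol C = 0.2211 g CO₂ ÷ 44.009 g/mol = 0.0050240 mol
mol H = 2 × 0.06035 g H₂O ÷ 18.015 g/mol = 0.0067000 mol
mass O = 0.1475 − (0.060343 + 0.0067536) = 0.080403 g → mol O = 0.080403 ÷ 15.999 = 0.0050255 mol
Divide by the smallest (0.0050240 mol): C 1.000, H 1.334, O 1.000
Multiplying each by 3 gives whole numbers: C 3.00, H 4.00, O 3.00
Empirical formula: C3H4O3
Empirical-formula mass = 88.06 g/mol; 88 ÷ 88.06 ≈ 1, so the molecular formula is C3H4O3.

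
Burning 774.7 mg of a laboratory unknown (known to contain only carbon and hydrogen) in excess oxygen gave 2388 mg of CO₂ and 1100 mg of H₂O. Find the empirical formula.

C4H9

mol C = 2.388 g CO₂ ÷ 44.009 g/mol = 0.054262 mol
mol H = 2 × 1.100 g H₂O ÷ 18.015 g/mol = 0.12212 mol
Divide by the smallest (0.054262 mol): C 1.000, H 2.251
Multiplying each by 4 gives whole numbers: C 4.00, H 9.00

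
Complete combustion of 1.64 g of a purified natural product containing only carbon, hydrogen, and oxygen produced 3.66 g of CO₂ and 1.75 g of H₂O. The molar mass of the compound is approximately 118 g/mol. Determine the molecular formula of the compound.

mol C = 3.66 g CO₂ ÷ 44.009 g/mol = 0.08316 mol
mol H = 2 × 1.75 g H₂O ÷ 18.015 g/mol = 0.1943 mol
mass O = 1.64 − (0.9989 + 0.1958) = 0.4453 g → mol O = 0.4453 ÷ 15.999 = 0.02783 mol
Divide by the smallest (0.02783 mol): C 2.988, H 6.981, O 1.000
Empirical formula: C3H7O
Empirical-formula mass = 59.09 g/mol; 118 ÷ 59.09 ≈ 2, so the molecular formula is C6H14O2.

C6H14O2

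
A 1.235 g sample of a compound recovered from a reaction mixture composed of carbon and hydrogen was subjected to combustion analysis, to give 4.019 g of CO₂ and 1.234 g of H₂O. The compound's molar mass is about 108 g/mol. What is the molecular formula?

C8H12

mol C = 4.019 g CO₂ ÷ 44.009 g/mol = 0.091322 mol
mol H = 2 × 1.234 g H₂O ÷ 18.015 g/mol = 0.13700 mol
Divide by the smallest (0.091322 mol): C 1.000, H 1.500
Multiplying each by 2 gives whole numbers: C 2.00, H 3.00
Empirical formula: C2H3
Empirical-formula mass = 27.05 g/mol; 108 ÷ 27.05 ≈ 4, so the molecular formula is C8H12.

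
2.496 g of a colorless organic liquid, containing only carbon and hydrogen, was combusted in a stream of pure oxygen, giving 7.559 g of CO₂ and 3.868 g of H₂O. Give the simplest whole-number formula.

mol C = 7.559 g CO₂ ÷ 44.009 g/mol = 0.17176 mol
mol H = 2 × 3.868 g H₂O ÷ 18.015 g/mol = 0.42942 mol
Divide by the smallest (0.17176 mol): C 1.000, H 2.500
Multiplying each by 2 gives whole numbers: C 2.00, H 5.00

C2H5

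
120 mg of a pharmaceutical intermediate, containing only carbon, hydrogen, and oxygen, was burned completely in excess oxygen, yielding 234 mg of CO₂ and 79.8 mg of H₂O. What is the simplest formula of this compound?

mol C = 0.234 g CO₂ ÷ 44.009 g/mol = 0.005317 mol
mol H = 2 × 0.0798 g H₂O ÷ 18.015 g/mol = 0.008859 mol
mass O = 0.120 − (0.06386 + 0.008930) = 0.04721 g → mol O = 0.04721 ÷ 15.999 = 0.002951 mol
Divide by the smallest (0.002951 mol): C 1.802, H 3.003, O 1.000
Multiplying each by 5 gives whole numbers: C 9.01, H 15.01, O 5.00

C9H15O5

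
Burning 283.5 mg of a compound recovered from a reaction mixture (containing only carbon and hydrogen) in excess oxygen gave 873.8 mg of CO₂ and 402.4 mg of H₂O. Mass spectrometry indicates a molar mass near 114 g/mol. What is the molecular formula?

mol C = 0.8738 g CO₂ ÷ 44.009 g/mol = 0.019855 mol
mol H = 2 × 0.4024 g H₂O ÷ 18.015 g/mol = 0.044674 mol
Divide by the smallest (0.019855 mol): C 1.000, H 2.250
Multiplying each by 4 gives whole numbers: C 4.00, H 9.00
Empirical formula: C4H9
Empirical-formula mass = 57.12 g/mol; 114 ÷ 57.12 ≈ 2, so the molecular formula is C8H18.

C8H18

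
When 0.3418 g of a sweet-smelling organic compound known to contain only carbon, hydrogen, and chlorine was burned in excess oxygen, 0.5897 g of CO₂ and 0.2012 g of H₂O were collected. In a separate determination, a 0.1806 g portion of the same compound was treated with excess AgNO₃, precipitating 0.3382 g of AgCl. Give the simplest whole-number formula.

C3H5Cl

mol C = 0.5897 g CO₂ ÷ 44.009 g/mol = 0.013400 mol
mol H = 2 × 0.2012 g H₂O ÷ 18.015 g/mol = 0.022337 mol
From the AgCl data: mol Cl per gram of compound = (0.3382 ÷ 143.318) ÷ 0.1806 = 0.013066 mol/g, so in the 0.3418 g combustion sample mol Cl = 0.0044661 mol
Divide by the smallest (0.0044661 mol): C 3.000, H 5.001, Cl 1.000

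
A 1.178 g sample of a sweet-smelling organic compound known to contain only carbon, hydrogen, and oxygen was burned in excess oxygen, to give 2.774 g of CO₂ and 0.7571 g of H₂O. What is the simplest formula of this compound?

mol C = 2.774 g CO₂ ÷ 44.009 g/mol = 0.063033 mol
mol H = 2 × 0.7571 g H₂O ÷ 18.015 g/mol = 0.084052 mol
mass O = 1.178 − (0.75708 + 0.084725) = 0.33619 g → mol O = 0.33619 ÷ 15.999 = 0.021013 mol
Divide by the smallest (0.021013 mol): C 3.000, H 4.000, O 1.000

C3H4O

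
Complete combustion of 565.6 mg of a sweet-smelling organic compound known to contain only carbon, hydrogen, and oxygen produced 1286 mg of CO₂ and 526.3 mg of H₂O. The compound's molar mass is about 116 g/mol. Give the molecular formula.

mol C = 1.286 g CO₂ ÷ 44.009 g/mol = 0.029221 mol
mol H = 2 × 0.5263 g H₂O ÷ 18.015 g/mol = 0.058429 mol
mass O = 0.5656 − (0.35098 + 0.058897) = 0.15573 g → mol O = 0.15573 ÷ 15.999 = 0.0097335 mol
Divide by the smallest (0.0097335 mol): C 3.002, H 6.003, O 1.000
Empirical formula: C3H6O
Empirical-formula mass = 58.08 g/mol; 116 ÷ 58.08 ≈ 2, so the molecular formula is C6H12O2.

C6H12O2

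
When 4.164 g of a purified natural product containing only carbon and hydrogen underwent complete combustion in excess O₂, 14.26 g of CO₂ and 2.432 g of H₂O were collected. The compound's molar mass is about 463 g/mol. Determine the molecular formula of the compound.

mol C = 14.26 g CO₂ ÷ 44.009 g/mol = 0.32402 mol
mol H = 2 × 2.432 g H₂O ÷ 18.015 g/mol = 0.27000 mol
Divide by the smallest (0.27000 mol): C 1.200, H 1.000
Multiplying each by 5 gives whole numbers: C 6.00, H 5.00
Empirical formula: C6H5
Empirical-formula mass = 77.11 g/mol; 463 ÷ 77.11 ≈ 6, so the molecular formula is C36H30.

C36H30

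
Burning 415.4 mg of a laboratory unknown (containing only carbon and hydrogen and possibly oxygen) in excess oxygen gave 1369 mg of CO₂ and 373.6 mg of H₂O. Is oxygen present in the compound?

mol C = 1.369 g CO₂ ÷ 44.009 g/mol = 0.031107 mol
mol H = 2 × 0.3736 g H₂O ÷ 18.015 g/mol = 0.041477 mol
C and H together account for 0.41544 g — essentially the entire 0.4154 g sample — so the compound contains no oxygen.

no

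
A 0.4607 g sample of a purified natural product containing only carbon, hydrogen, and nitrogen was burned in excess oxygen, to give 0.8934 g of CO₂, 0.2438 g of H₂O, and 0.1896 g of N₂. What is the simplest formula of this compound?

C3H4N2

mol C = 0.8934 g CO₂ ÷ 44.009 g/mol = 0.020300 mol
mol H = 2 × 0.2438 g H₂O ÷ 18.015 g/mol = 0.027066 mol
mol N = 2 × 0.1896 g N₂ ÷ 28.014 g/mol = 0.013536 mol
Divide by the smallest (0.013536 mol): C 1.500, H 2.000, N 1.000
Multiplying each by 2 gives whole numbers: C 3.00, H 4.00, N 2.00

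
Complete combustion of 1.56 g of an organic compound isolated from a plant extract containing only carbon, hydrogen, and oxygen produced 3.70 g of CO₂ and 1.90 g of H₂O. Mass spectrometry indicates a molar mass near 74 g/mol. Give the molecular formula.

mol C = 3.70 g CO₂ ÷ 44.009 g/mol = 0.08407 mol
mol H = 2 × 1.90 g H₂O ÷ 18.015 g/mol = 0.2109 mol
mass O = 1.56 − (1.010 + 0.2126) = 0.3376 g → mol O = 0.3376 ÷ 15.999 = 0.02110 mol
Divide by the smallest (0.02110 mol): C 3.985, H 9.997, O 1.000
Empirical formula: C4H10O
Empirical-formula mass = 74.12 g/mol; 74 ÷ 74.12 ≈ 1, so the molecular formula is C4H10O.

C4H10O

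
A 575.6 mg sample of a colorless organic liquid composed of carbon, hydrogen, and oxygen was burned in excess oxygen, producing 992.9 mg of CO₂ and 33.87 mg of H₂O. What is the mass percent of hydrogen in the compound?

0.66%

mol C = 0.9929 g CO₂ ÷ 44.009 g/mol = 0.022561 mol
mol H = 2 × 0.03387 g H₂O ÷ 18.015 g/mol = 0.0037602 mol
mass O = 0.5756 − (0.27098 + 0.0037903) = 0.30083 g → mol O = 0.30083 ÷ 15.999 = 0.018803 mol
mass % H = 0.0037903 g ÷ 0.5756 g × 100%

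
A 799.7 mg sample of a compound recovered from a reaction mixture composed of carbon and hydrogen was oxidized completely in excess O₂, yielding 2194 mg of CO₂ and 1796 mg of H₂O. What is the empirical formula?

mol C = 2.194 g CO₂ ÷ 44.009 g/mol = 0.049853 mol
mol H = 2 × 1.796 g H₂O ÷ 18.015 g/mol = 0.19939 mol
Divide by the smallest (0.049853 mol): C 1.000, H 4.000

CH4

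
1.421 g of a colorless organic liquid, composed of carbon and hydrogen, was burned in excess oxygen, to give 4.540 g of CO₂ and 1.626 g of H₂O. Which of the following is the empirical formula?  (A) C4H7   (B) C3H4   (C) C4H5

mol C = 4.540 g CO₂ ÷ 44.009 g/mol = 0.10316 mol
mol H = 2 × 1.626 g H₂O ÷ 18.015 g/mol = 0.18052 mol
Divide by the smallest (0.10316 mol): C 1.000, H 1.750
Multiplying each by 4 gives whole numbers: C 4.00, H 7.00

(A) C4H7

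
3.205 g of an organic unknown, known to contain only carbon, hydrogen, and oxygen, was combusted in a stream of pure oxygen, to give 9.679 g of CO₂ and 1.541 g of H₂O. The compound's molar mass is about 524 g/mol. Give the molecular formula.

mol C = 9.679 g CO₂ ÷ 44.009 g/mol = 0.21993 mol
mol H = 2 × 1.541 g H₂O ÷ 18.015 g/mol = 0.17108 mol
mass O = 3.205 − (2.6416 + 0.17245) = 0.39095 g → mol O = 0.39095 ÷ 15.999 = 0.024436 mol
Divide by the smallest (0.024436 mol): C 9.000, H 7.001, O 1.000
Empirical formula: C9H7O
Empirical-formula mass = 131.15 g/mol; 524 ÷ 131.15 ≈ 4, so the molecular formula is C36H28O4.

C36H28O4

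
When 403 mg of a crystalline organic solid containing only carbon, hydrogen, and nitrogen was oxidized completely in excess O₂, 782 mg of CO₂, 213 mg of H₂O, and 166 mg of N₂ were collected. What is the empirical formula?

mol C = 0.782 g CO₂ ÷ 44.009 g/mol = 0.01777 mol
mol H = 2 × 0.213 g H₂O ÷ 18.015 g/mol = 0.02365 mol
mol N = 2 × 0.166 g N₂ ÷ 28.014 g/mol = 0.01185 mol
Divide by the smallest (0.01185 mol): C 1.499, H 1.995, N 1.000
Multiplying each by 2 gives whole numbers: C 3.00, H 3.99, N 2.00

C3H4N2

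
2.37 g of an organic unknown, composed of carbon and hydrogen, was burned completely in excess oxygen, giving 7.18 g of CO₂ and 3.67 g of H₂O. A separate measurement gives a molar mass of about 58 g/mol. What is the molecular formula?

C4H10

mol C = 7.18 g CO₂ ÷ 44.009 g/mol = 0.1631 mol
mol H = 2 × 3.67 g H₂O ÷ 18.015 g/mol = 0.4074 mol
Divide by the smallest (0.1631 mol): C 1.000, H 2.497
Multiplying each by 2 gives whole numbers: C 2.00, H 4.99
Empirical formula: C2H5
Empirical-formula mass = 29.06 g/mol; 58 ÷ 29.06 ≈ 2, so the molecular formula is C4H10.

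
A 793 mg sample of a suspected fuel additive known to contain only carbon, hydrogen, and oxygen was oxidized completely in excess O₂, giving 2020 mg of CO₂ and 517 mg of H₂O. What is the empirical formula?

C4H5O

mol C = 2.02 g CO₂ ÷ 44.009 g/mol = 0.04590 mol
mol H = 2 × 0.517 g H₂O ÷ 18.015 g/mol = 0.05740 mol
mass O = 0.793 − (0.5513 + 0.05786) = 0.1838 g → mol O = 0.1838 ÷ 15.999 = 0.01149 mol
Divide by the smallest (0.01149 mol): C 3.994, H 4.995, O 1.000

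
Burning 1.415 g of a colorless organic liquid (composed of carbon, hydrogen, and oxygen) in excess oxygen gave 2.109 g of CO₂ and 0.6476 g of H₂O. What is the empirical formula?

mol C = 2.109 g CO₂ ÷ 44.009 g/mol = 0.047922 mol
mol H = 2 × 0.6476 g H₂O ÷ 18.015 g/mol = 0.071896 mol
mass O = 1.415 − (0.57559 + 0.072471) = 0.76694 g → mol O = 0.76694 ÷ 15.999 = 0.047937 mol
Divide by the smallest (0.047922 mol): C 1.000, H 1.500, O 1.000
Multiplying each by 2 gives whole numbers: C 2.00, H 3.00, O 2.00

C2H3O2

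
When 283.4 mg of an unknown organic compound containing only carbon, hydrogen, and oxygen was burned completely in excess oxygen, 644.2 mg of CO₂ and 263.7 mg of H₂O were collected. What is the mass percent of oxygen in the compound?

27.55%

mol C = 0.6442 g CO₂ ÷ 44.009 g/mol = 0.014638 mol
mol H = 2 × 0.2637 g H₂O ÷ 18.015 g/mol = 0.029276 mol
mass O = 0.2834 − (0.17582 + 0.029510) = 0.078074 g → mol O = 0.078074 ÷ 15.999 = 0.0048799 mol
mass % O = 0.078074 g ÷ 0.2834 g × 100%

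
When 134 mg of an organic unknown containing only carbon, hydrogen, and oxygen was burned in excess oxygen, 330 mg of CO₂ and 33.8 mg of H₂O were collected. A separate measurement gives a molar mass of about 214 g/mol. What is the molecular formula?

mol C = 0.330 g CO₂ ÷ 44.009 g/mol = 0.007498 mol
mol H = 2 × 0.0338 g H₂O ÷ 18.015 g/mol = 0.003752 mol
mass O = 0.134 − (0.09006 + 0.003782) = 0.04015 g → mol O = 0.04015 ÷ 15.999 = 0.002510 mol
Divide by the smallest (0.002510 mol): C 2.988, H 1.495, O 1.000
Multiplying each by 2 gives whole numbers: C 5.98, H 2.99, O 2.00
Empirical formula: C6H3O2
Empirical-formula mass = 107.09 g/mol; 214 ÷ 107.09 ≈ 2, so the molecular formula is C12H6O4.

C12H6O4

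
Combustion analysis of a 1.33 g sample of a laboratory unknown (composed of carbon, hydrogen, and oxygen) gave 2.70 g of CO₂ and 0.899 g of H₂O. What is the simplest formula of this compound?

C8H13O4

mol C = 2.70 g CO₂ ÷ 44.009 g/mol = 0.06135 mol
mol H = 2 × 0.899 g H₂O ÷ 18.015 g/mol = 0.09981 mol
mass O = 1.33 − (0.7369 + 0.1006) = 0.4925 g → mol O = 0.4925 ÷ 15.999 = 0.03078 mol
Divide by the smallest (0.03078 mol): C 1.993, H 3.242, O 1.000
Multiplying each by 4 gives whole numbers: C 7.97, H 12.97, O 4.00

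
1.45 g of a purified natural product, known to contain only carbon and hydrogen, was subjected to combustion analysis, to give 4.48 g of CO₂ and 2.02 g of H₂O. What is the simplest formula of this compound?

C5H11

mol C = 4.48 g CO₂ ÷ 44.009 g/mol = 0.1018 mol
mol H = 2 × 2.02 g H₂O ÷ 18.015 g/mol = 0.2243 mol
Divide by the smallest (0.1018 mol): C 1.000, H 2.203
Multiplying each by 5 gives whole numbers: C 5.00, H 11.01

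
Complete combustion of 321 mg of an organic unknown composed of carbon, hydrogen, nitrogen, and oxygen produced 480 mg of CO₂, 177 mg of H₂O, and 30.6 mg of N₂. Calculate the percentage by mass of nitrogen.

9.5%

mol C = 0.480 g CO₂ ÷ 44.009 g/mol = 0.01091 mol
mol H = 2 × 0.177 g H₂O ÷ 18.015 g/mol = 0.01965 mol
mol N = 2 × 0.0306 g N₂ ÷ 28.014 g/mol = 0.002185 mol
mass O = 0.321 − (0.1310 + 0.01981 + 0.03060) = 0.1396 g → mol O = 0.1396 ÷ 15.999 = 0.008725 mol
mass % N = 0.03060 g ÷ 0.321 g × 100%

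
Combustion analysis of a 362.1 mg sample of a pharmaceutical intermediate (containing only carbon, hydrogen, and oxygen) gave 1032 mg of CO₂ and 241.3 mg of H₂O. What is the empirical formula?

mol C = 1.032 g CO₂ ÷ 44.009 g/mol = 0.023450 mol
mol H = 2 × 0.2413 g H₂O ÷ 18.015 g/mol = 0.026789 mol
mass O = 0.3621 − (0.28165 + 0.027003) = 0.053442 g → mol O = 0.053442 ÷ 15.999 = 0.0033403 mol
Divide by the smallest (0.0033403 mol): C 7.020, H 8.020, O 1.000

C7H8O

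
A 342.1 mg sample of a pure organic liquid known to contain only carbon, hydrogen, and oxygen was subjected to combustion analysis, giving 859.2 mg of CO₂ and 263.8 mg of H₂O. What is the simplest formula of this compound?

mol C = 0.8592 g CO₂ ÷ 44.009 g/mol = 0.019523 mol
mol H = 2 × 0.2638 g H₂O ÷ 18.015 g/mol = 0.029287 mol
mass O = 0.3421 − (0.23449 + 0.029521) = 0.078085 g → mol O = 0.078085 ÷ 15.999 = 0.0048806 mol
Divide by the smallest (0.0048806 mol): C 4.000, H 6.001, O 1.000

C4H6O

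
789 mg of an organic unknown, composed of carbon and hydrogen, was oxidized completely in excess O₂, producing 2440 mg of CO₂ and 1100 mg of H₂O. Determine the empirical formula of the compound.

C5H11

mol C = 2.44 g CO₂ ÷ 44.009 g/mol = 0.05544 mol
mol H = 2 × 1.10 g H₂O ÷ 18.015 g/mol = 0.1221 mol
Divide by the smallest (0.05544 mol): C 1.000, H 2.203
Multiplying each by 5 gives whole numbers: C 5.00, H 11.01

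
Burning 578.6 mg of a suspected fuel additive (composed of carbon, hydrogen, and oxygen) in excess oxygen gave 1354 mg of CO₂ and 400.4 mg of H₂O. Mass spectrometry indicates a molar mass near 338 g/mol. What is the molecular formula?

C18H26O6

mol C = 1.354 g CO₂ ÷ 44.009 g/mol = 0.030766 mol
mol H = 2 × 0.4004 g H₂O ÷ 18.015 g/mol = 0.044452 mol
mass O = 0.5786 − (0.36954 + 0.044807) = 0.16426 g → mol O = 0.16426 ÷ 15.999 = 0.010267 mol
Divide by the smallest (0.010267 mol): C 2.997, H 4.330, O 1.000
Multiplying each by 3 gives whole numbers: C 8.99, H 12.99, O 3.00
Empirical formula: C9H13O3
Empirical-formula mass = 169.20 g/mol; 338 ÷ 169.20 ≈ 2, so the molecular formula is C18H26O6.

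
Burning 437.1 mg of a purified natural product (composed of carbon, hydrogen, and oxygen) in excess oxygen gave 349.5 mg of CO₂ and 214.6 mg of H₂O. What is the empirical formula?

C2H6O5

mol C = 0.3495 g CO₂ ÷ 44.009 g/mol = 0.0079416 mol
mol H = 2 × 0.2146 g H₂O ÷ 18.015 g/mol = 0.023825 mol
mass O = 0.4371 − (0.095386 + 0.024015) = 0.31770 g → mol O = 0.31770 ÷ 15.999 = 0.019857 mol
Divide by the smallest (0.0079416 mol): C 1.000, H 3.000, O 2.500
Multiplying each by 2 gives whole numbers: C 2.00, H 6.00, O 5.00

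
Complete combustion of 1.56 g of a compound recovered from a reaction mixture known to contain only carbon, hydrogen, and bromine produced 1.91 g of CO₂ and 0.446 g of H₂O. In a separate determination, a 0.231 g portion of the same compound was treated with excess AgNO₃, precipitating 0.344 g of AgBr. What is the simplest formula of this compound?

mol C = 1.91 g CO₂ ÷ 44.009 g/mol = 0.04340 mol
mol H = 2 × 0.446 g H₂O ÷ 18.015 g/mol = 0.04951 mol
From the AgBr data: mol Br per gram of compound = (0.344 ÷ 187.772) ÷ 0.231 = 0.007931 mol/g, so in the 1.56 g combustion sample mol Br = 0.01237 mol
Divide by the smallest (0.01237 mol): C 3.508, H 4.002, Br 1.000
Multiplying each by 2 gives whole numbers: C 7.02, H 8.00, Br 2.00

C7H8Br2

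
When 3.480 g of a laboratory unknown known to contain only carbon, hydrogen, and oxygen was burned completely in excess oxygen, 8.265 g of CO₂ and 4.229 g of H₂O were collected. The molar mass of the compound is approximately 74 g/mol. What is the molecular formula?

mol C = 8.265 g CO₂ ÷ 44.009 g/mol = 0.18780 mol
mol H = 2 × 4.229 g H₂O ÷ 18.015 g/mol = 0.46950 mol
mass O = 3.480 − (2.2557 + 0.47325) = 0.75105 g → mol O = 0.75105 ÷ 15.999 = 0.046944 mol
Divide by the smallest (0.046944 mol): C 4.001, H 10.001, O 1.000
Empirical formula: C4H10O
Empirical-formula mass = 74.12 g/mol; 74 ÷ 74.12 ≈ 1, so the molecular formula is C4H10O.

C4H10O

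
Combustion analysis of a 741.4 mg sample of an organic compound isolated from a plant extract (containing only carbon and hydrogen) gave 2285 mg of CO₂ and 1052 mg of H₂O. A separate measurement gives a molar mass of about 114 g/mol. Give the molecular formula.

C8H18

mol C = 2.285 g CO₂ ÷ 44.009 g/mol = 0.051921 mol
mol H = 2 × 1.052 g H₂O ÷ 18.015 g/mol = 0.11679 mol
Divide by the smallest (0.051921 mol): C 1.000, H 2.249
Multiplying each by 4 gives whole numbers: C 4.00, H 9.00
Empirical formula: C4H9
Empirical-formula mass = 57.12 g/mol; 114 ÷ 57.12 ≈ 2, so the molecular formula is C8H18.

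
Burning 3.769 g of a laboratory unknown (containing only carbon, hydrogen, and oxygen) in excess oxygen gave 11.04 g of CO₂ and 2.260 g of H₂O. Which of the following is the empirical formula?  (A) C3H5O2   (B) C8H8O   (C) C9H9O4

(B) C8H8O

mol C = 11.04 g CO₂ ÷ 44.009 g/mol = 0.25086 mol
mol H = 2 × 2.260 g H₂O ÷ 18.015 g/mol = 0.25090 mol
mass O = 3.769 − (3.0131 + 0.25291) = 0.50304 g → mol O = 0.50304 ÷ 15.999 = 0.031442 mol
Divide by the smallest (0.031442 mol): C 7.978, H 7.980, O 1.000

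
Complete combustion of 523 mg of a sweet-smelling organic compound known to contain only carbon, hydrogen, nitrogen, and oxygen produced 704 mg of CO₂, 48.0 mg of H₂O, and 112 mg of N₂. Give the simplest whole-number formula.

mol C = 0.704 g CO₂ ÷ 44.009 g/mol = 0.01600 mol
mol H = 2 × 0.0480 g H₂O ÷ 18.015 g/mol = 0.005329 mol
mol N = 2 × 0.112 g N₂ ÷ 28.014 g/mol = 0.007996 mol
mass O = 0.523 − (0.1921 + 0.005372 + 0.1120) = 0.2135 g → mol O = 0.2135 ÷ 15.999 = 0.01334 mol
Divide by the smallest (0.005329 mol): C 3.002, H 1.000, N 1.500, O 2.504
Multiplying each by 2 gives whole numbers: C 6.00, H 2.00, N 3.00, O 5.01

C6H2N3O5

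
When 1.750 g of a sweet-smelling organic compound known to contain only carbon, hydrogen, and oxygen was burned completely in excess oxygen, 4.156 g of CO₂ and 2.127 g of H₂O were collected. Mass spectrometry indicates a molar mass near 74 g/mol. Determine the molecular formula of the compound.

C4H10O

mol C = 4.156 g CO₂ ÷ 44.009 g/mol = 0.094435 mol
mol H = 2 × 2.127 g H₂O ÷ 18.015 g/mol = 0.23614 mol
mass O = 1.750 − (1.1343 + 0.23803) = 0.37771 g → mol O = 0.37771 ÷ 15.999 = 0.023609 mol
Divide by the smallest (0.023609 mol): C 4.000, H 10.002, O 1.000
Empirical formula: C4H10O
Empirical-formula mass = 74.12 g/mol; 74 ÷ 74.12 ≈ 1, so the molecular formula is C4H10O.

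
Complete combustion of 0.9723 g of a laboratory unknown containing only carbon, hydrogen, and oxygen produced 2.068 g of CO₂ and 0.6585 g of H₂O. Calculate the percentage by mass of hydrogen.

7.58%

mol C = 2.068 g CO₂ ÷ 44.009 g/mol = 0.046990 mol
mol H = 2 × 0.6585 g H₂O ÷ 18.015 g/mol = 0.073106 mol
mass O = 0.9723 − (0.56440 + 0.073691) = 0.33421 g → mol O = 0.33421 ÷ 15.999 = 0.020889 mol
mass % H = 0.073691 g ÷ 0.9723 g × 100%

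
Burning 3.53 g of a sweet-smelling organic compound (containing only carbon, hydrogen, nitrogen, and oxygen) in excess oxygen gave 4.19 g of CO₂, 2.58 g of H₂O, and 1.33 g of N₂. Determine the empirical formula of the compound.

mol C = 4.19 g CO₂ ÷ 44.009 g/mol = 0.09521 mol
mol H = 2 × 2.58 g H₂O ÷ 18.015 g/mol = 0.2864 mol
mol N = 2 × 1.33 g N₂ ÷ 28.014 g/mol = 0.09495 mol
mass O = 3.53 − (1.144 + 0.2887 + 1.330) = 0.7677 g → mol O = 0.7677 ÷ 15.999 = 0.04799 mol
Divide by the smallest (0.04799 mol): C 1.984, H 5.969, N 1.979, O 1.000

C2H6N2O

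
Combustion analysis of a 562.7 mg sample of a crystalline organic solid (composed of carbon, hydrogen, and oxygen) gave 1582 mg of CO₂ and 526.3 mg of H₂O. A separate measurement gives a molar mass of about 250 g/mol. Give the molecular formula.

C16H26O2

mol C = 1.582 g CO₂ ÷ 44.009 g/mol = 0.035947 mol
mol H = 2 × 0.5263 g H₂O ÷ 18.015 g/mol = 0.058429 mol
mass O = 0.5627 − (0.43176 + 0.058897) = 0.072042 g → mol O = 0.072042 ÷ 15.999 = 0.0045029 mol
Divide by the smallest (0.0045029 mol): C 7.983, H 12.976, O 1.000
Empirical formula: C8H13O
Empirical-formula mass = 125.19 g/mol; 250 ÷ 125.19 ≈ 2, so the molecular formula is C16H26O2.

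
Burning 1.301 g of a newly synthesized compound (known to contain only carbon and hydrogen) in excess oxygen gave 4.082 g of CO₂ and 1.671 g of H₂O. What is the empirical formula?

mol C = 4.082 g CO₂ ÷ 44.009 g/mol = 0.092754 mol
mol H = 2 × 1.671 g H₂O ÷ 18.015 g/mol = 0.18551 mol
Divide by the smallest (0.092754 mol): C 1.000, H 2.000

CH2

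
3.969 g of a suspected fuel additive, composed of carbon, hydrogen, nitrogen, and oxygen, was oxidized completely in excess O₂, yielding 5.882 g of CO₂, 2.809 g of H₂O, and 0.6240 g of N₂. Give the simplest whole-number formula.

C3H7NO2

mol C = 5.882 g CO₂ ÷ 44.009 g/mol = 0.13365 mol
mol H = 2 × 2.809 g H₂O ÷ 18.015 g/mol = 0.31185 mol
mol N = 2 × 0.6240 g N₂ ÷ 28.014 g/mol = 0.044549 mol
mass O = 3.969 − (1.6053 + 0.31435 + 0.62400) = 1.4253 g → mol O = 1.4253 ÷ 15.999 = 0.089089 mol
Divide by the smallest (0.044549 mol): C 3.000, H 7.000, N 1.000, O 2.000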